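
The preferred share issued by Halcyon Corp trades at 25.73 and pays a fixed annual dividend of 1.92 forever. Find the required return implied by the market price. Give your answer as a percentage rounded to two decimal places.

7.46%

P = C/r ⇒ r = C/P = 1.92/25.73 = 0.074621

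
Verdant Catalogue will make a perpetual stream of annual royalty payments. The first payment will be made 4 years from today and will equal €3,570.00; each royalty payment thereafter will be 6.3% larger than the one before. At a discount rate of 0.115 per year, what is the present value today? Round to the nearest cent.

€49526.80

Value at end of year 3: C₁ / (r − g) = €3,570.00 / (0.115 − 0.063) = €68,653.8462
Discount to today: PV = €68,653.8462 / (1 + 0.115)^3 = €68,653.8462 / 1.386196 = €49,526.80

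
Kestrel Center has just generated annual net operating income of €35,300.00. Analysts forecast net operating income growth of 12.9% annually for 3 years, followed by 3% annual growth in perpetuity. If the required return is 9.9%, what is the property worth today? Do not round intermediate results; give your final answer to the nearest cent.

€683070.93

D_1 = 39853.70000
D_2 = 44994.82730
D_3 = 50799.16002
Terminal value at year 3: TV = D_3×(1+g_2)/(r−g_2) = 52323.13482/0.069 = 758306.30177
P_0 = D_1/(1+r)^1 + D_2/(1+r)^2 + D_3/(1+r)^3 + TV/(1+r)^3
    = 36263.60328 + 37253.51055 + 38270.43987 + 571283.37774 = 683070.93144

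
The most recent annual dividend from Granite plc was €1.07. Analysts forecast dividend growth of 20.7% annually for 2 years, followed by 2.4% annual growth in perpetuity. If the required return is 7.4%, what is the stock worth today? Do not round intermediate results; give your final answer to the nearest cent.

€30.23

D_1 = 1.29149
D_2 = 1.55883
Terminal value at year 2: TV = D_2×(1+g_2)/(r−g_2) = 1.59624/0.05 = 31.92481
P_0 = D_1/(1+r)^1 + D_2/(1+r)^2 + TV/(1+r)^2
    = 1.20250 + 1.35142 + 27.67704 = 30.23097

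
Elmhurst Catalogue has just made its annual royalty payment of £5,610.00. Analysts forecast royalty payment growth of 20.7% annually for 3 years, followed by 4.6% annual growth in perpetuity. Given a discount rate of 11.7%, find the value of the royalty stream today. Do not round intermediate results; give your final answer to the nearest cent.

D_1 = 6771.27000
D_2 = 8172.92289
D_3 = 9864.71793
Terminal value at year 3: TV = D_3×(1+g_2)/(r−g_2) = 10318.49495/0.071 = 145330.91483
P_0 = D_1/(1+r)^1 + D_2/(1+r)^2 + D_3/(1+r)^3 + TV/(1+r)^3
    = 6062.01432 + 6550.44878 + 7078.23785 + 104279.39144 = 123970.09239

£123970.09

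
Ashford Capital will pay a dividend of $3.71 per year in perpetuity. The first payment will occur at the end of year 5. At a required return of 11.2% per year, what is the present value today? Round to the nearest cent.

$21.66

Value at end of year 4: C / r = $3.71 / 0.112 = $33.1250
Discount to today: PV = $33.1250 / (1 + 0.112)^4 = $33.1250 / 1.529041 = $21.66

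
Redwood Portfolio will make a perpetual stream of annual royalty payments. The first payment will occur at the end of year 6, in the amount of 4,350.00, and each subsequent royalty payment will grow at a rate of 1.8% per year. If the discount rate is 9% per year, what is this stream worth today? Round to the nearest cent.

39266.69

Value at end of year 5: C₁ / (r − g) = 4,350.00 / (0.09 − 0.018) = 60,416.6667
Discount to today: PV = 60,416.6667 / (1 + 0.09)^5 = 60,416.6667 / 1.538624 = 39,266.69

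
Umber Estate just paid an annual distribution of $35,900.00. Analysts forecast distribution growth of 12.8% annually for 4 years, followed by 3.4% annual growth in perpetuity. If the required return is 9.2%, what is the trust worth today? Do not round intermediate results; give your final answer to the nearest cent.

$884505.08

D_1 = 40495.20000
D_2 = 45678.58560
D_3 = 51525.44456
D_4 = 58120.70146
Terminal value at year 4: TV = D_4×(1+g_2)/(r−g_2) = 60096.80531/0.058 = 1036151.81568
P_0 = D_1/(1+r)^1 + D_2/(1+r)^2 + D_3/(1+r)^3 + D_4/(1+r)^4 + TV/(1+r)^4
    = 37083.51648 + 38306.04999 + 39568.88681 + 40873.35560 + 728673.27057 = 884505.07946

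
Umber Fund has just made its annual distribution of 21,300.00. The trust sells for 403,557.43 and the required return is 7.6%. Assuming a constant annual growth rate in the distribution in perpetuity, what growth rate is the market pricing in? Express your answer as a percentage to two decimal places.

P = D₀(1+g)/(r−g) ⇒ P(r−g) = D₀(1+g) ⇒ g(P+D₀) = P·r − D₀
g = (P·r − D₀)/(P + D₀) = (403,557.43×0.076 − 21,300.00) / (403,557.43 + 21,300.00) = 0.022055

2.21%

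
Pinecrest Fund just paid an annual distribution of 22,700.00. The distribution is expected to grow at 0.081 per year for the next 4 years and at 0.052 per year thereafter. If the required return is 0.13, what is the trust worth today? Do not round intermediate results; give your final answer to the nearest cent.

D_1 = 24538.70000
D_2 = 26526.33470
D_3 = 28674.96781
D_4 = 30997.64020
Terminal value at year 4: TV = D_4×(1+g_2)/(r−g_2) = 32609.51749/0.078 = 418070.73710
P_0 = D_1/(1+r)^1 + D_2/(1+r)^2 + D_3/(1+r)^3 + D_4/(1+r)^4 + TV/(1+r)^4
    = 21715.66372 + 20774.01104 + 19873.19109 + 19011.43325 + 256410.61256 = 337784.91166

337784.91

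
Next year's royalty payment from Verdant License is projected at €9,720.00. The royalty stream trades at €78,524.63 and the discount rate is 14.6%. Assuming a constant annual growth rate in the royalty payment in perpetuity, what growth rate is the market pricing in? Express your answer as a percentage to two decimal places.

P = D₁/(r−g) ⇒ g = r − D₁/P = 0.146 − €9,720.00/€78,524.63 = 0.022217

2.22%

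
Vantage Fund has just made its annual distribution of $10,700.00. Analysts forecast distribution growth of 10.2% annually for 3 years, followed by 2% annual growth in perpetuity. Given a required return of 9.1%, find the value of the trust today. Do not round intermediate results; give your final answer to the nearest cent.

$191166.60

D_1 = 11791.40000
D_2 = 12994.12280
D_3 = 14319.52333
Terminal value at year 3: TV = D_3×(1+g_2)/(r−g_2) = 14605.91379/0.071 = 205717.09566
P_0 = D_1/(1+r)^1 + D_2/(1+r)^2 + D_3/(1+r)^3 + TV/(1+r)^3
    = 10807.88268 + 10916.85308 + 11026.92218 + 158414.93829 = 191166.59622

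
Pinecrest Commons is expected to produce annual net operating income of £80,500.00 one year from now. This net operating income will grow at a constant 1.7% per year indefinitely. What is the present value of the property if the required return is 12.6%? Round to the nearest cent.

Growing perpetuity: P = D₁ / (r − g) = £80,500.0000 / (0.126 − 0.017) = £738,532.11

£738532.11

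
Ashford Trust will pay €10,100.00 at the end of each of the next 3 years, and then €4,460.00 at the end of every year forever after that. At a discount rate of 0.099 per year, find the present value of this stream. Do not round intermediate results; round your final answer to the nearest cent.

€59101.08

PV of 3-year annuity: €10,100.00 × [1 − (1+0.099)^−3] / 0.099 = 25161.49008
Perpetuity value at year 3: €4,460.00 / 0.099 = 45050.50505
PV of perpetuity: 45050.50505 / (1+0.099)^3 = 33939.58963
Total PV = 25161.49008 + 33939.58963 = 59101.07971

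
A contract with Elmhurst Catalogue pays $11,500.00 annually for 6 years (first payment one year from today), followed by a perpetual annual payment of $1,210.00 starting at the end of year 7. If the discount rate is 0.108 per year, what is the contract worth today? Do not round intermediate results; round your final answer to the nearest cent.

PV of 6-year annuity: $11,500.00 × [1 − (1+0.108)^−6] / 0.108 = 48932.78082
Perpetuity value at year 6: $1,210.00 / 0.108 = 11203.70370
PV of perpetuity: 11203.70370 / (1+0.108)^6 = 6055.12416
Total PV = 48932.78082 + 6055.12416 = 54987.90498

$54987.90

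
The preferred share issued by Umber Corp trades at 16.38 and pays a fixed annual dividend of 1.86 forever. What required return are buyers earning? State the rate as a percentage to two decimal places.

11.36%

P = C/r ⇒ r = C/P = 1.86/16.38 = 0.113553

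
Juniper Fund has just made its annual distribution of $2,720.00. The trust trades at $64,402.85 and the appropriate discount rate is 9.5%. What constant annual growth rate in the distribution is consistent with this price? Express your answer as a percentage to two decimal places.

P = D₀(1+g)/(r−g) ⇒ P(r−g) = D₀(1+g) ⇒ g(P+D₀) = P·r − D₀
g = (P·r − D₀)/(P + D₀) = ($64,402.85×0.095 − $2,720.00) / ($64,402.85 + $2,720.00) = 0.050628

5.06%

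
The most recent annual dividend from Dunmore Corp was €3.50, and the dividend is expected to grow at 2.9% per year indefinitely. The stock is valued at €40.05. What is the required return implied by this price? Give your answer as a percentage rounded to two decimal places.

11.89%

D₁ = €3.50 × 1.029 = €3.6015
P = D₁/(r − g) ⇒ r = D₁/P + g = €3.6015/€40.05 + 0.029 = 0.089925 + 0.029 = 0.118925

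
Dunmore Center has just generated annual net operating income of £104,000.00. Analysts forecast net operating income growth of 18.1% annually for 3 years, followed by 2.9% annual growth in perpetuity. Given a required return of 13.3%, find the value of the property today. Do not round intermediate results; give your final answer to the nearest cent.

£1504591.44

D_1 = 122824.00000
D_2 = 145055.14400
D_3 = 171310.12506
Terminal value at year 3: TV = D_3×(1+g_2)/(r−g_2) = 176278.11869/0.104 = 1694981.91049
P_0 = D_1/(1+r)^1 + D_2/(1+r)^2 + D_3/(1+r)^3 + TV/(1+r)^3
    = 108406.00177 + 112998.66556 + 117785.89941 + 1165400.87013 = 1504591.43687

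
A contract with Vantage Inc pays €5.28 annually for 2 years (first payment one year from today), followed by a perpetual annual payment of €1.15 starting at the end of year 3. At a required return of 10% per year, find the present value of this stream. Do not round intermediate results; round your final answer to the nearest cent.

PV of 2-year annuity: €5.28 × [1 − (1+0.1)^−2] / 0.1 = 9.16364
Perpetuity value at year 2: €1.15 / 0.1 = 11.50000
PV of perpetuity: 11.50000 / (1+0.1)^2 = 9.50413
Total PV = 9.16364 + 9.50413 = 18.66777

€18.67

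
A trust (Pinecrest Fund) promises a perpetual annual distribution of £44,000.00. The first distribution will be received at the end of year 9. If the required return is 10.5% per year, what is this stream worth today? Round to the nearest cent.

£188523.35

Value at end of year 8: C / r = £44,000.00 / 0.105 = £419,047.6190
Discount to today: PV = £419,047.6190 / (1 + 0.105)^8 = £419,047.6190 / 2.222789 = £188,523.35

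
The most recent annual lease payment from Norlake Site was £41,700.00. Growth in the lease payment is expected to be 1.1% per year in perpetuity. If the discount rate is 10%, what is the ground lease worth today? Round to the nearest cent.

D₁ = D₀ × (1 + g) = £41,700.00 × 1.011 = £42,158.7000
Growing perpetuity: P = D₁ / (r − g) = £42,158.7000 / (0.1 − 0.011) = £473,693.26

£473693.26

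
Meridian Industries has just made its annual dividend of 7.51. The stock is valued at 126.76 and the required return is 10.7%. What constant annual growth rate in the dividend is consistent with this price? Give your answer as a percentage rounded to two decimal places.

P = D₀(1+g)/(r−g) ⇒ P(r−g) = D₀(1+g) ⇒ g(P+D₀) = P·r − D₀
g = (P·r − D₀)/(P + D₀) = (126.76×0.107 − 7.51) / (126.76 + 7.51) = 0.045083

4.51%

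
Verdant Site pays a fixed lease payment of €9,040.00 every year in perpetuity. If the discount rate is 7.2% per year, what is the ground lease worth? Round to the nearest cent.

Level perpetuity: PV = C / r = €9,040.00 / 0.072 = €125,555.56

€125555.56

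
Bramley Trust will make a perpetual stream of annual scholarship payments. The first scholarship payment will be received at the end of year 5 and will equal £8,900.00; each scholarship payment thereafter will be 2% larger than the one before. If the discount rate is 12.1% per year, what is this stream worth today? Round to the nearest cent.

Value at end of year 4: C₁ / (r − g) = £8,900.00 / (0.121 − 0.02) = £88,118.8119
Discount to today: PV = £88,118.8119 / (1 + 0.121)^4 = £88,118.8119 / 1.579147 = £55,801.54

£55801.54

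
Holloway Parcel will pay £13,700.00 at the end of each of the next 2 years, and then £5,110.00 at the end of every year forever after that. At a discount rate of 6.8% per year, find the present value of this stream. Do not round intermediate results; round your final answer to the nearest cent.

PV of 2-year annuity: £13,700.00 × [1 − (1+0.068)^−2] / 0.068 = 24838.68479
Perpetuity value at year 2: £5,110.00 / 0.068 = 75147.05882
PV of perpetuity: 75147.05882 / (1+0.068)^2 = 65882.41070
Total PV = 24838.68479 + 65882.41070 = 90721.09549

£90721.10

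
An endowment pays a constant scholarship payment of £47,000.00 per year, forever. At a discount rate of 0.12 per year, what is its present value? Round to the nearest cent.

Level perpetuity: PV = C / r = £47,000.00 / 0.12 = £391,666.67

£391666.67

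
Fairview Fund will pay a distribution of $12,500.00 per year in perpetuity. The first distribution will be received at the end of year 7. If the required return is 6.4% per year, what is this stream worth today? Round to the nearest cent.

Value at end of year 6: C / r = $12,500.00 / 0.064 = $195,312.5000
Discount to today: PV = $195,312.5000 / (1 + 0.064)^6 = $195,312.5000 / 1.450941 = $134,610.91

$134610.91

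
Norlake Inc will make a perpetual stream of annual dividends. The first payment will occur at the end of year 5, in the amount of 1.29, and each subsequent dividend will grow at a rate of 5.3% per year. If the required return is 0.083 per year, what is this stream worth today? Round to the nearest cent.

Value at end of year 4: C₁ / (r − g) = 1.29 / (0.083 − 0.053) = 43.0000
Discount to today: PV = 43.0000 / (1 + 0.083)^4 = 43.0000 / 1.375669 = 31.26

31.26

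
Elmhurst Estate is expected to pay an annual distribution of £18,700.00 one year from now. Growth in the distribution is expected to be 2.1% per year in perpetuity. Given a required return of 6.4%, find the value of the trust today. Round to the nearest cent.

£434883.72

Growing perpetuity: P = D₁ / (r − g) = £18,700.0000 / (0.064 − 0.021) = £434,883.72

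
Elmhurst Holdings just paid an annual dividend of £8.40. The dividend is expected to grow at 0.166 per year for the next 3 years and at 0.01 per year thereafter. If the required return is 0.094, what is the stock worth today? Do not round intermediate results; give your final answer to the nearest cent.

D_1 = 9.79440
D_2 = 11.42027
D_3 = 13.31604
Terminal value at year 3: TV = D_3×(1+g_2)/(r−g_2) = 13.44920/0.084 = 160.10947
P_0 = D_1/(1+r)^1 + D_2/(1+r)^2 + D_3/(1+r)^3 + TV/(1+r)^3
    = 8.95283 + 9.54205 + 10.17005 + 122.28271 = 150.94764

£150.95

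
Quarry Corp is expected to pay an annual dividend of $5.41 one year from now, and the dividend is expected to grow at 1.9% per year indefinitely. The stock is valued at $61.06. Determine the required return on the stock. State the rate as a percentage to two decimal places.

P = D₁/(r − g) ⇒ r = D₁/P + g = $5.4100/$61.06 + 0.019 = 0.088601 + 0.019 = 0.107601

10.76%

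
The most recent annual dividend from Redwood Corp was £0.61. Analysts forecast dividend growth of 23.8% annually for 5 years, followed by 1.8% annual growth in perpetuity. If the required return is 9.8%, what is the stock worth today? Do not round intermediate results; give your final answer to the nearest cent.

D_1 = 0.75518
D_2 = 0.93491
D_3 = 1.15742
D_4 = 1.43289
D_5 = 1.77392
Terminal value at year 5: TV = D_5×(1+g_2)/(r−g_2) = 1.80585/0.08 = 22.57308
P_0 = D_1/(1+r)^1 + D_2/(1+r)^2 + D_3/(1+r)^3 + D_4/(1+r)^4 + D_5/(1+r)^5 + TV/(1+r)^5
    = 0.68778 + 0.77547 + 0.87435 + 0.98583 + 1.11153 + 14.14422 = 18.57919

£18.58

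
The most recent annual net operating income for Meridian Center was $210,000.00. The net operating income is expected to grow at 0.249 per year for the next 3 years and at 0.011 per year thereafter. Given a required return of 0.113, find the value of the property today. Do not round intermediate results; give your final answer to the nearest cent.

D_1 = 262290.00000
D_2 = 327600.21000
D_3 = 409172.66229
Terminal value at year 3: TV = D_3×(1+g_2)/(r−g_2) = 413673.56158/0.102 = 4055623.15270
P_0 = D_1/(1+r)^1 + D_2/(1+r)^2 + D_3/(1+r)^3 + TV/(1+r)^3
    = 235660.37736 + 264456.25456 + 296770.76545 + 2941521.99868 = 3738409.39604

$3738409.40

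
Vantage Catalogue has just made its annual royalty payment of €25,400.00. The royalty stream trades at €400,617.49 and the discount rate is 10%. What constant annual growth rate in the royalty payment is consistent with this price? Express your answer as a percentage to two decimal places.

P = D₀(1+g)/(r−g) ⇒ P(r−g) = D₀(1+g) ⇒ g(P+D₀) = P·r − D₀
g = (P·r − D₀)/(P + D₀) = (€400,617.49×0.1 − €25,400.00) / (€400,617.49 + €25,400.00) = 0.034416

3.44%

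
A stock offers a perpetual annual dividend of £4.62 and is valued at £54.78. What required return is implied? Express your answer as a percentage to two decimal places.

8.43%

P = C/r ⇒ r = C/P = £4.62/£54.78 = 0.084337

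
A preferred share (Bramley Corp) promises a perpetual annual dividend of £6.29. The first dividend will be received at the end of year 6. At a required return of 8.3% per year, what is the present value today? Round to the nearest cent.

Value at end of year 5: C / r = £6.29 / 0.083 = £75.7831
Discount to today: PV = £75.7831 / (1 + 0.083)^5 = £75.7831 / 1.489849 = £50.87

£50.87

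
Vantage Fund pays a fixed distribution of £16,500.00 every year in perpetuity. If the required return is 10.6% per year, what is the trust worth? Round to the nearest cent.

Level perpetuity: PV = C / r = £16,500.00 / 0.106 = £155,660.38

£155660.38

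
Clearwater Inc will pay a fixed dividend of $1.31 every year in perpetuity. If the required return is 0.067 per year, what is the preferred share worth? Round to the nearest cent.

Level perpetuity: PV = C / r = $1.31 / 0.067 = $19.55

$19.55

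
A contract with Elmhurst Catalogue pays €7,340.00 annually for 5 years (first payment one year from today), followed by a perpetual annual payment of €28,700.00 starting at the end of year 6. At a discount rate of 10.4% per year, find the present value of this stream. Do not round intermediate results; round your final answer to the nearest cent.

€195811.01

PV of 5-year annuity: €7,340.00 × [1 − (1+0.104)^−5] / 0.104 = 27542.36439
Perpetuity value at year 5: €28,700.00 / 0.104 = 275961.53846
PV of perpetuity: 275961.53846 / (1+0.104)^5 = 168268.64226
Total PV = 27542.36439 + 168268.64226 = 195811.00665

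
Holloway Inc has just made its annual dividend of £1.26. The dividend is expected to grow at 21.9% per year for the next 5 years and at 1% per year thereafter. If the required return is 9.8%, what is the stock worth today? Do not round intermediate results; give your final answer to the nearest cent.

£33.11

D_1 = 1.53594
D_2 = 1.87231
D_3 = 2.28235
D_4 = 2.78218
D_5 = 3.39148
Terminal value at year 5: TV = D_5×(1+g_2)/(r−g_2) = 3.42539/0.088 = 38.92492
P_0 = D_1/(1+r)^1 + D_2/(1+r)^2 + D_3/(1+r)^3 + D_4/(1+r)^4 + D_5/(1+r)^5 + TV/(1+r)^5
    = 1.39885 + 1.55301 + 1.72415 + 1.91415 + 2.12509 + 24.39024 = 33.10549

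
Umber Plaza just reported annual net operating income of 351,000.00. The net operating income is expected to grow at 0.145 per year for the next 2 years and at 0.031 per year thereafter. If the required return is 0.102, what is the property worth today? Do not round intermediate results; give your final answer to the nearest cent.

6246061.19

D_1 = 401895.00000
D_2 = 460169.77500
Terminal value at year 2: TV = D_2×(1+g_2)/(r−g_2) = 474435.03803/0.071 = 6682183.63415
P_0 = D_1/(1+r)^1 + D_2/(1+r)^2 + TV/(1+r)^2
    = 364696.00726 + 378926.43223 + 5502438.75527 = 6246061.19475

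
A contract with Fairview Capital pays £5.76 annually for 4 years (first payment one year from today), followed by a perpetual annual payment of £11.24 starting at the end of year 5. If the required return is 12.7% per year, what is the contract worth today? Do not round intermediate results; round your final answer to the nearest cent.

£72.10

PV of 4-year annuity: £5.76 × [1 − (1+0.127)^−4] / 0.127 = 17.24030
Perpetuity value at year 4: £11.24 / 0.127 = 88.50394
PV of perpetuity: 88.50394 / (1+0.127)^4 = 54.86141
Total PV = 17.24030 + 54.86141 = 72.10171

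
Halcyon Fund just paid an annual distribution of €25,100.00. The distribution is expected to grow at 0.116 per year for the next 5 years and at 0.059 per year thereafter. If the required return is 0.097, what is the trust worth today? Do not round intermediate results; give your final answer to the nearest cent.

D_1 = 28011.60000
D_2 = 31260.94560
D_3 = 34887.21529
D_4 = 38934.13226
D_5 = 43450.49161
Terminal value at year 5: TV = D_5×(1+g_2)/(r−g_2) = 46014.07061/0.038 = 1210896.59501
P_0 = D_1/(1+r)^1 + D_2/(1+r)^2 + D_3/(1+r)^3 + D_4/(1+r)^4 + D_5/(1+r)^5 + TV/(1+r)^5
    = 25534.73108 + 25976.99170 + 26426.91225 + 26884.62540 + 27350.26613 + 762208.73250 = 894382.25906

€894382.26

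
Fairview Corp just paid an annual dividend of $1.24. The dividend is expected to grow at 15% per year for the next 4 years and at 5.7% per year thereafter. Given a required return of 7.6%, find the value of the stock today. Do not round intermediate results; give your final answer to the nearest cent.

$95.88

D_1 = 1.42600
D_2 = 1.63990
D_3 = 1.88589
D_4 = 2.16877
Terminal value at year 4: TV = D_4×(1+g_2)/(r−g_2) = 2.29239/0.019 = 120.65197
P_0 = D_1/(1+r)^1 + D_2/(1+r)^2 + D_3/(1+r)^3 + D_4/(1+r)^4 + TV/(1+r)^4
    = 1.32528 + 1.41642 + 1.51383 + 1.61795 + 90.00888 = 95.88236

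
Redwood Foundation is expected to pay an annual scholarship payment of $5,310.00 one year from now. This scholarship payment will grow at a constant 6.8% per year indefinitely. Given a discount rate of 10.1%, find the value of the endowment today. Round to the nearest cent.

Growing perpetuity: P = D₁ / (r − g) = $5,310.0000 / (0.101 − 0.068) = $160,909.09

$160909.09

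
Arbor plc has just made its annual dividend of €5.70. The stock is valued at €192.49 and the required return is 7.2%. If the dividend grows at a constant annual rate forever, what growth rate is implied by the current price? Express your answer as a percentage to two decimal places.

P = D₀(1+g)/(r−g) ⇒ P(r−g) = D₀(1+g) ⇒ g(P+D₀) = P·r − D₀
g = (P·r − D₀)/(P + D₀) = (€192.49×0.072 − €5.70) / (€192.49 + €5.70) = 0.041169

4.12%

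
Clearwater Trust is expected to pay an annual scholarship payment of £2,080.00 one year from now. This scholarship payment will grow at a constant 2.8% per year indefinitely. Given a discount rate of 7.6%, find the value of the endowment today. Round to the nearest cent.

£43333.33

Growing perpetuity: P = D₁ / (r − g) = £2,080.0000 / (0.076 − 0.028) = £43,333.33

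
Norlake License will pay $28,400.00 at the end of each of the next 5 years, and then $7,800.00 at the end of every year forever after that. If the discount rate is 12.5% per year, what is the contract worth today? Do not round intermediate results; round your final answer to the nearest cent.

$135747.71

PV of 5-year annuity: $28,400.00 × [1 − (1+0.125)^−5] / 0.125 = 101120.14090
Perpetuity value at year 5: $7,800.00 / 0.125 = 62400.00000
PV of perpetuity: 62400.00000 / (1+0.125)^5 = 34627.56694
Total PV = 101120.14090 + 34627.56694 = 135747.70784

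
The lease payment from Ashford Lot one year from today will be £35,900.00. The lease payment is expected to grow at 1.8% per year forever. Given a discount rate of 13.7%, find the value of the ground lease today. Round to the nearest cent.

Growing perpetuity: P = D₁ / (r − g) = £35,900.0000 / (0.137 − 0.018) = £301,680.67

£301680.67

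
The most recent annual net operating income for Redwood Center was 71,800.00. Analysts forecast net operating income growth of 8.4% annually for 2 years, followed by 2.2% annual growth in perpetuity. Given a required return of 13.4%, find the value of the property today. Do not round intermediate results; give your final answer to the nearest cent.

732915.37

D_1 = 77831.20000
D_2 = 84369.02080
Terminal value at year 2: TV = D_2×(1+g_2)/(r−g_2) = 86225.13926/0.112 = 769867.31480
P_0 = D_1/(1+r)^1 + D_2/(1+r)^2 + TV/(1+r)^2
    = 68634.21517 + 65608.01520 + 598673.13874 = 732915.36911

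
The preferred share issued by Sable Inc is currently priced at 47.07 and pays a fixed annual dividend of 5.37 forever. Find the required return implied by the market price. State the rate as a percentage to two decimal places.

P = C/r ⇒ r = C/P = 5.37/47.07 = 0.114085

11.41%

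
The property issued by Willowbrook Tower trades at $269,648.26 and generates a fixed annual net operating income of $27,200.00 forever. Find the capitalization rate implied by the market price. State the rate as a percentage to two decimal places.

P = C/r ⇒ r = C/P = $27,200.00/$269,648.26 = 0.100872

10.09%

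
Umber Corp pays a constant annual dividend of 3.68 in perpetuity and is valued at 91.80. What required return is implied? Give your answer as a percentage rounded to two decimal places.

P = C/r ⇒ r = C/P = 3.68/91.80 = 0.040087

4.01%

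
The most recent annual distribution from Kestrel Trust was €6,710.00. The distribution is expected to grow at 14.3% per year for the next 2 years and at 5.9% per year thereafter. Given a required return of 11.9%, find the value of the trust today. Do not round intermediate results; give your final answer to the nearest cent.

D_1 = 7669.53000
D_2 = 8766.27279
Terminal value at year 2: TV = D_2×(1+g_2)/(r−g_2) = 9283.48288/0.06 = 154724.71474
P_0 = D_1/(1+r)^1 + D_2/(1+r)^2 + TV/(1+r)^2
    = 6853.91421 + 7000.91505 + 123566.15063 = 137420.97989

€137420.98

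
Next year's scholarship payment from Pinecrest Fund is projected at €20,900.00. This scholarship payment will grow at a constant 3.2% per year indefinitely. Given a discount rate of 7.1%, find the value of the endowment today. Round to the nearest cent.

€535897.44

Growing perpetuity: P = D₁ / (r − g) = €20,900.0000 / (0.071 − 0.032) = €535,897.44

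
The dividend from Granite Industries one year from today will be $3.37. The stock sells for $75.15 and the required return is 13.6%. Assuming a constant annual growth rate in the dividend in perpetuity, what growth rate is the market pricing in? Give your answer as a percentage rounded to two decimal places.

9.12%

P = D₁/(r−g) ⇒ g = r − D₁/P = 0.136 − $3.37/$75.15 = 0.091156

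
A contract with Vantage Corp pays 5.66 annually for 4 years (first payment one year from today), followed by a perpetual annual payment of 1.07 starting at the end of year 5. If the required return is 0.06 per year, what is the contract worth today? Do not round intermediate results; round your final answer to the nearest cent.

33.74

PV of 4-year annuity: 5.66 × [1 − (1+0.06)^−4] / 0.06 = 19.61250
Perpetuity value at year 4: 1.07 / 0.06 = 17.83333
PV of perpetuity: 17.83333 / (1+0.06)^4 = 14.12567
Total PV = 19.61250 + 14.12567 = 33.73817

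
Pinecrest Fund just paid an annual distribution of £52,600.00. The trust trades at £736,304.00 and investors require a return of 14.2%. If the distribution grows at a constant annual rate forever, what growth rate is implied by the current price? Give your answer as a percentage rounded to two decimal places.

6.59%

P = D₀(1+g)/(r−g) ⇒ P(r−g) = D₀(1+g) ⇒ g(P+D₀) = P·r − D₀
g = (P·r − D₀)/(P + D₀) = (£736,304.00×0.142 − £52,600.00) / (£736,304.00 + £52,600.00) = 0.065857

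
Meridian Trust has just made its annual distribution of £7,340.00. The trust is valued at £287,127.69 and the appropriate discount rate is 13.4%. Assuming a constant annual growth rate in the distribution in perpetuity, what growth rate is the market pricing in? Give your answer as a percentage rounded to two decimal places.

10.57%

P = D₀(1+g)/(r−g) ⇒ P(r−g) = D₀(1+g) ⇒ g(P+D₀) = P·r − D₀
g = (P·r − D₀)/(P + D₀) = (£287,127.69×0.134 − £7,340.00) / (£287,127.69 + £7,340.00) = 0.105734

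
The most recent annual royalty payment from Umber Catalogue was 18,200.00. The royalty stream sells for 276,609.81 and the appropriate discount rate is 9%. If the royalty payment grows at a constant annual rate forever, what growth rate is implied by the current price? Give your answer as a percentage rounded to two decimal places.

2.27%

P = D₀(1+g)/(r−g) ⇒ P(r−g) = D₀(1+g) ⇒ g(P+D₀) = P·r − D₀
g = (P·r − D₀)/(P + D₀) = (276,609.81×0.09 − 18,200.00) / (276,609.81 + 18,200.00) = 0.022709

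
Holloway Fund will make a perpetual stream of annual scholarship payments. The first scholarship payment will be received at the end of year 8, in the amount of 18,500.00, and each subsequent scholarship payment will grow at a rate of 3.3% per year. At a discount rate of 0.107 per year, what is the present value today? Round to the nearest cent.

122717.55

Value at end of year 7: C₁ / (r − g) = 18,500.00 / (0.107 − 0.033) = 250,000.0000
Discount to today: PV = 250,000.0000 / (1 + 0.107)^7 = 250,000.0000 / 2.037198 = 122,717.55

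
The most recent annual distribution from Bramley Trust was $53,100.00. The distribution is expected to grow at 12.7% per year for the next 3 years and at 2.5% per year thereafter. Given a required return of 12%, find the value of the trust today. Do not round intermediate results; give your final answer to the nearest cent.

D_1 = 59843.70000
D_2 = 67443.84990
D_3 = 76009.21884
Terminal value at year 3: TV = D_3×(1+g_2)/(r−g_2) = 77909.44931/0.095 = 820099.46640
P_0 = D_1/(1+r)^1 + D_2/(1+r)^2 + D_3/(1+r)^3 + TV/(1+r)^3
    = 53431.87500 + 53765.82422 + 54101.86062 + 583730.60143 = 745030.16127

$745030.16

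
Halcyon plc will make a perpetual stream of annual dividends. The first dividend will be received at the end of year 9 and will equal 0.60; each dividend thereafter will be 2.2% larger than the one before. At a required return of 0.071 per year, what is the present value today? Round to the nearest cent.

Value at end of year 8: C₁ / (r − g) = 0.60 / (0.071 − 0.022) = 12.2449
Discount to today: PV = 12.2449 / (1 + 0.071)^8 = 12.2449 / 1.731075 = 7.07

7.07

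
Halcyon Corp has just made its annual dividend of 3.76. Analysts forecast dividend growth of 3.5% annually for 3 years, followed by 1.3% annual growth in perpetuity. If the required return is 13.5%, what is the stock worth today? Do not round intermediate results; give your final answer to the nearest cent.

33.08

D_1 = 3.89160
D_2 = 4.02781
D_3 = 4.16878
Terminal value at year 3: TV = D_3×(1+g_2)/(r−g_2) = 4.22297/0.122 = 34.61454
P_0 = D_1/(1+r)^1 + D_2/(1+r)^2 + D_3/(1+r)^3 + TV/(1+r)^3
    = 3.42872 + 3.12663 + 2.85116 + 23.67396 = 33.08047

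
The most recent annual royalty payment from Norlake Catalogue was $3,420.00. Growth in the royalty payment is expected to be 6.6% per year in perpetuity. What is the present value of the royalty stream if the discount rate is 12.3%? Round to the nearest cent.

$63960.00

D₁ = D₀ × (1 + g) = $3,420.00 × 1.066 = $3,645.7200
Growing perpetuity: P = D₁ / (r − g) = $3,645.7200 / (0.123 − 0.066) = $63,960.00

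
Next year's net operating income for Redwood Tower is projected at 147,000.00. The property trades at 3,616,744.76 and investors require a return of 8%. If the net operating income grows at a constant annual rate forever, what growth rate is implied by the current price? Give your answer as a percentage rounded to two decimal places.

3.94%

P = D₁/(r−g) ⇒ g = r − D₁/P = 0.08 − 147,000.00/3,616,744.76 = 0.039356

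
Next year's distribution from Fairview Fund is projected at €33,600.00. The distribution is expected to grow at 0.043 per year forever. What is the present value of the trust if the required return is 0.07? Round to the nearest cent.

€1244444.44

Growing perpetuity: P = D₁ / (r − g) = €33,600.0000 / (0.07 − 0.043) = €1,244,444.44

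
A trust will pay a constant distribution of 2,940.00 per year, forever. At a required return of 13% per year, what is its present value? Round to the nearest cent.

Level perpetuity: PV = C / r = 2,940.00 / 0.13 = 22,615.38

22615.38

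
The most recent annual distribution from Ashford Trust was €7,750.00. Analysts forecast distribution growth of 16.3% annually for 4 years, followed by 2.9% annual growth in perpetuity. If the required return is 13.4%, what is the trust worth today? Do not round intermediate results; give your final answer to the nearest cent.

D_1 = 9013.25000
D_2 = 10482.40975
D_3 = 12191.04254
D_4 = 14178.18247
Terminal value at year 4: TV = D_4×(1+g_2)/(r−g_2) = 14589.34976/0.105 = 138946.18824
P_0 = D_1/(1+r)^1 + D_2/(1+r)^2 + D_3/(1+r)^3 + D_4/(1+r)^4 + TV/(1+r)^4
    = 7948.19224 + 8151.45289 + 8359.91156 + 8573.70119 + 84022.27161 = 117055.52949

€117055.53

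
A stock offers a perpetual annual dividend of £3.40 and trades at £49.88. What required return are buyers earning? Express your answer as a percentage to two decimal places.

6.82%

P = C/r ⇒ r = C/P = £3.40/£49.88 = 0.068164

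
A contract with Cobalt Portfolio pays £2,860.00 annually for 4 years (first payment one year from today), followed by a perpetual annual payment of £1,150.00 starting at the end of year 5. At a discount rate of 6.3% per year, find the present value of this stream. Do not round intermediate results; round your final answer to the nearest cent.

PV of 4-year annuity: £2,860.00 × [1 − (1+0.063)^−4] / 0.063 = 9842.50141
Perpetuity value at year 4: £1,150.00 / 0.063 = 18253.96825
PV of perpetuity: 18253.96825 / (1+0.063)^4 = 14296.31909
Total PV = 9842.50141 + 14296.31909 = 24138.82050

£24138.82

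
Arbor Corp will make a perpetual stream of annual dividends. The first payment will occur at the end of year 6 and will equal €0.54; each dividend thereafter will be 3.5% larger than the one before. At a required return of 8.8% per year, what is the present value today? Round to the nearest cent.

Value at end of year 5: C₁ / (r − g) = €0.54 / (0.088 − 0.035) = €10.1887
Discount to today: PV = €10.1887 / (1 + 0.088)^5 = €10.1887 / 1.524560 = €6.68

€6.68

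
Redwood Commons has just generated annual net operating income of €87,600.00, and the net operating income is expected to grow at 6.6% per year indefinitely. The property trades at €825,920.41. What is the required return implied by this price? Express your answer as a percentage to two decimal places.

D₁ = €87,600.00 × 1.066 = €93,381.6000
P = D₁/(r − g) ⇒ r = D₁/P + g = €93,381.6000/€825,920.41 + 0.066 = 0.113064 + 0.066 = 0.179064

17.91%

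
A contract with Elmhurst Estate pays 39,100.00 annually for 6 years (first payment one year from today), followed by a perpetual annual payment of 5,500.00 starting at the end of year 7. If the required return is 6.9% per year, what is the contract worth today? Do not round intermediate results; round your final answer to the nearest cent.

PV of 6-year annuity: 39,100.00 × [1 − (1+0.069)^−6] / 0.069 = 186948.44751
Perpetuity value at year 6: 5,500.00 / 0.069 = 79710.14493
PV of perpetuity: 79710.14493 / (1+0.069)^6 = 53413.04873
Total PV = 186948.44751 + 53413.04873 = 240361.49624

240361.50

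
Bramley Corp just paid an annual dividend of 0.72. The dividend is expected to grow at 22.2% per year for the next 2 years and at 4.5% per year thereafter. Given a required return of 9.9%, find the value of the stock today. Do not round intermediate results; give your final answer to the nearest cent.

18.92

D_1 = 0.87984
D_2 = 1.07516
Terminal value at year 2: TV = D_2×(1+g_2)/(r−g_2) = 1.12355/0.054 = 20.80642
P_0 = D_1/(1+r)^1 + D_2/(1+r)^2 + TV/(1+r)^2
    = 0.80058 + 0.89018 + 17.22670 = 18.91746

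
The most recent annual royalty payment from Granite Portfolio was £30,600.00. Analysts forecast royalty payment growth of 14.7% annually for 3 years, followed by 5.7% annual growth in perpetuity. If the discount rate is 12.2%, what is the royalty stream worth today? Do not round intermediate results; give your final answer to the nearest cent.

£627563.97

D_1 = 35098.20000
D_2 = 40257.63540
D_3 = 46175.50780
Terminal value at year 3: TV = D_3×(1+g_2)/(r−g_2) = 48807.51175/0.065 = 750884.79613
P_0 = D_1/(1+r)^1 + D_2/(1+r)^2 + D_3/(1+r)^3 + TV/(1+r)^3
    = 31281.81818 + 31978.82839 + 32691.36913 + 531611.95647 = 627563.97218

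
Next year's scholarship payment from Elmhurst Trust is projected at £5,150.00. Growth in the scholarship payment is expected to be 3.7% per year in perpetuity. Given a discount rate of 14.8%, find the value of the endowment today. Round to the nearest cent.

£46396.40

Growing perpetuity: P = D₁ / (r − g) = £5,150.0000 / (0.148 − 0.037) = £46,396.40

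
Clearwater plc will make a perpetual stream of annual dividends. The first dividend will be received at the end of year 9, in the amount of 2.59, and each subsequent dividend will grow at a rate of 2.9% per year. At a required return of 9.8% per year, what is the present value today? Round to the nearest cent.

Value at end of year 8: C₁ / (r − g) = 2.59 / (0.098 − 0.029) = 37.5362
Discount to today: PV = 37.5362 / (1 + 0.098)^8 = 37.5362 / 2.112607 = 17.77

17.77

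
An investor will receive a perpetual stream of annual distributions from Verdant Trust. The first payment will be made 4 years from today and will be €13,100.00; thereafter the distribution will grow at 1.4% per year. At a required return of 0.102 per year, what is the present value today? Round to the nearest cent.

Value at end of year 3: C₁ / (r − g) = €13,100.00 / (0.102 − 0.014) = €148,863.6364
Discount to today: PV = €148,863.6364 / (1 + 0.102)^3 = €148,863.6364 / 1.338273 = €111,235.61

€111235.61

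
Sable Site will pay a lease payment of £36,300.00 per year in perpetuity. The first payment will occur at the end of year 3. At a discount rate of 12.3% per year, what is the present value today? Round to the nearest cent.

Value at end of year 2: C / r = £36,300.00 / 0.123 = £295,121.9512
Discount to today: PV = £295,121.9512 / (1 + 0.123)^2 = £295,121.9512 / 1.261129 = £234,014.09

£234014.09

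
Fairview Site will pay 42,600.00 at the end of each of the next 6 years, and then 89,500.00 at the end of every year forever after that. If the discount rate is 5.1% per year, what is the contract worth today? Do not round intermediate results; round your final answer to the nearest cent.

PV of 6-year annuity: 42,600.00 × [1 − (1+0.051)^−6] / 0.051 = 215534.71148
Perpetuity value at year 6: 89,500.00 / 0.051 = 1754901.96078
PV of perpetuity: 1754901.96078 / (1+0.051)^6 = 1302076.68667
Total PV = 215534.71148 + 1302076.68667 = 1517611.39815

1517611.40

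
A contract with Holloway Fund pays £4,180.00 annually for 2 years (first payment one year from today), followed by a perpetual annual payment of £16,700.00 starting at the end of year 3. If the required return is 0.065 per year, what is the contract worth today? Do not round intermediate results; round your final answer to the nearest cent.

PV of 2-year annuity: £4,180.00 × [1 − (1+0.065)^−2] / 0.065 = 7610.21843
Perpetuity value at year 2: £16,700.00 / 0.065 = 256923.07692
PV of perpetuity: 256923.07692 / (1+0.065)^2 = 226518.61573
Total PV = 7610.21843 + 226518.61573 = 234128.83416

£234128.83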